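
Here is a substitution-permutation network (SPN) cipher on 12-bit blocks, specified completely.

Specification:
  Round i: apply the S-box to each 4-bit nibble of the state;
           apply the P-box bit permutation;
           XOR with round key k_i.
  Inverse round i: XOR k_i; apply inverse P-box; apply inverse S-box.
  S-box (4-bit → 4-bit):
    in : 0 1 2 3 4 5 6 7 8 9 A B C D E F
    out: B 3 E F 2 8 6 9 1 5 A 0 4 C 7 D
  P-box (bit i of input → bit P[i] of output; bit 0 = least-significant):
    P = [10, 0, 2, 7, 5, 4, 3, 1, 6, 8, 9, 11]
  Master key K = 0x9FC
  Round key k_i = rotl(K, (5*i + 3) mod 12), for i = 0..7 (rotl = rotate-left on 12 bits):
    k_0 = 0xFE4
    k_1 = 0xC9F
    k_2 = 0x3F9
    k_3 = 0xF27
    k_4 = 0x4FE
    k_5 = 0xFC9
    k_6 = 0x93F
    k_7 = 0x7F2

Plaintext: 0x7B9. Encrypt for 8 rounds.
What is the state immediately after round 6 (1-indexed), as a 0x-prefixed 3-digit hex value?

s_0 = plaintext = 0x7B9
s_1 = Round(s_0, k_0) = 0x3A0
s_2 = Round(s_1, k_1) = 0x34C
s_3 = Round(s_2, k_2) = 0x8AD
s_4 = Round(s_3, k_3) = 0xFF1
s_5 = Round(s_4, k_4) = 0xA95
s_6 = Round(s_5, k_5) = 0x661
s_7 = Round(s_6, k_6) = 0xE26
s_8 = Round(s_7, k_7) = 0x4AD

0x661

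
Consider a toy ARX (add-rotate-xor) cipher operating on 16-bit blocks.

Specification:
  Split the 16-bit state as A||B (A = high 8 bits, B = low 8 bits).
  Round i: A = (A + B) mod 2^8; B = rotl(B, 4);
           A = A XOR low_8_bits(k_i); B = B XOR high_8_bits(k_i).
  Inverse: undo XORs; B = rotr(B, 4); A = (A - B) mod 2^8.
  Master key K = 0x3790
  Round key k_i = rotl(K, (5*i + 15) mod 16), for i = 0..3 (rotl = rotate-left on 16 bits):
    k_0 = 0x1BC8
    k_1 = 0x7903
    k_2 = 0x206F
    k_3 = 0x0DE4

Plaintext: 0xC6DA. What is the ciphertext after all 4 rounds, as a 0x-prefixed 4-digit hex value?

0xA51D

s_0 = plaintext = 0xC6DA
s_1 = Round(s_0, k_0) = 0x68B6
s_2 = Round(s_1, k_1) = 0x1D12
s_3 = Round(s_2, k_2) = 0x4001
s_4 = Round(s_3, k_3) = 0xA51D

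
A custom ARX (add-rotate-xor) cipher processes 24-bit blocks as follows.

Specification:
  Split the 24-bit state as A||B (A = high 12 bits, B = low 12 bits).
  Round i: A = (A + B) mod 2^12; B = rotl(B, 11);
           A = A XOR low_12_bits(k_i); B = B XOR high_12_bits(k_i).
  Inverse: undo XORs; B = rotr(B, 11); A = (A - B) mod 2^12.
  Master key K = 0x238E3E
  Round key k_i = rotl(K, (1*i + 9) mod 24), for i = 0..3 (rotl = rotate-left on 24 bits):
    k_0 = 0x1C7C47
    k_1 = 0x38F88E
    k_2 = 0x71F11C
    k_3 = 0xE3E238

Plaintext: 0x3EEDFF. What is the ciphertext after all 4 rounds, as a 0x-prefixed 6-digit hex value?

0x4418B5

s_0 = plaintext = 0x3EEDFF
s_1 = Round(s_0, k_0) = 0xDAAF38
s_2 = Round(s_1, k_1) = 0x46C413
s_3 = Round(s_2, k_2) = 0x963D16
s_4 = Round(s_3, k_3) = 0x4418B5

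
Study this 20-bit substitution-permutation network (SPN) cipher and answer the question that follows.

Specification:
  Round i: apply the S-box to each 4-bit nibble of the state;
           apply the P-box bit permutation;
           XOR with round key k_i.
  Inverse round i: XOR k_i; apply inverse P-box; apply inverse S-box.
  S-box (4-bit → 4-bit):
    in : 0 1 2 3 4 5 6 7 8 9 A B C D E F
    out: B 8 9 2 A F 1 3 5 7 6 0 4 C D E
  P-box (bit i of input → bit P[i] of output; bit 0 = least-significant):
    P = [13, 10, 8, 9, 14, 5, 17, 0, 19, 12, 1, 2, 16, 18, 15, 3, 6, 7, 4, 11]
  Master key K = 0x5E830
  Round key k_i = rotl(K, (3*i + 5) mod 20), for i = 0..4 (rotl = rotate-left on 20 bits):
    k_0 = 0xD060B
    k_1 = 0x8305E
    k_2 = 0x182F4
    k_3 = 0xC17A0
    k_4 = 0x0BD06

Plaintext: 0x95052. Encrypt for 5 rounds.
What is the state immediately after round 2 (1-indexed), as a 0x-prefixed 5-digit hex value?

s_0 = plaintext = 0x95052
s_1 = Round(s_0, k_0) = 0x2F4F6
s_2 = Round(s_1, k_1) = 0xE8833
s_3 = Round(s_2, k_2) = 0x80E86
s_4 = Round(s_3, k_3) = 0x377FE
s_5 = Round(s_4, k_4) = 0xF8EA7

0xE8833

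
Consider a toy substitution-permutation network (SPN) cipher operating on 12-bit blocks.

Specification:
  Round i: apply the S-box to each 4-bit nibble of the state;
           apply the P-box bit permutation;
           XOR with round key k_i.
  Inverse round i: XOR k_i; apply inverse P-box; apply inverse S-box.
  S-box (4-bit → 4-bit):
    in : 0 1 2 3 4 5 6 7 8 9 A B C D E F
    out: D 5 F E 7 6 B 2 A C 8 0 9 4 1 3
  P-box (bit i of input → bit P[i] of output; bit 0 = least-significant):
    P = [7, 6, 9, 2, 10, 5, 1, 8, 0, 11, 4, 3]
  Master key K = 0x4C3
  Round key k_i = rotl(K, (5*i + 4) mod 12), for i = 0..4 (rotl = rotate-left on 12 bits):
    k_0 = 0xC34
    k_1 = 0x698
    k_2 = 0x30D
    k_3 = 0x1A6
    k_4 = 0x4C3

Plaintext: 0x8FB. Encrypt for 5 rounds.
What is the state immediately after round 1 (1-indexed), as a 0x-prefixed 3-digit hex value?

0x01C

s_0 = plaintext = 0x8FB
s_1 = Round(s_0, k_0) = 0x01C
s_2 = Round(s_1, k_1) = 0x207
s_3 = Round(s_2, k_2) = 0xE56
s_4 = Round(s_3, k_3) = 0x141
s_5 = Round(s_4, k_4) = 0x270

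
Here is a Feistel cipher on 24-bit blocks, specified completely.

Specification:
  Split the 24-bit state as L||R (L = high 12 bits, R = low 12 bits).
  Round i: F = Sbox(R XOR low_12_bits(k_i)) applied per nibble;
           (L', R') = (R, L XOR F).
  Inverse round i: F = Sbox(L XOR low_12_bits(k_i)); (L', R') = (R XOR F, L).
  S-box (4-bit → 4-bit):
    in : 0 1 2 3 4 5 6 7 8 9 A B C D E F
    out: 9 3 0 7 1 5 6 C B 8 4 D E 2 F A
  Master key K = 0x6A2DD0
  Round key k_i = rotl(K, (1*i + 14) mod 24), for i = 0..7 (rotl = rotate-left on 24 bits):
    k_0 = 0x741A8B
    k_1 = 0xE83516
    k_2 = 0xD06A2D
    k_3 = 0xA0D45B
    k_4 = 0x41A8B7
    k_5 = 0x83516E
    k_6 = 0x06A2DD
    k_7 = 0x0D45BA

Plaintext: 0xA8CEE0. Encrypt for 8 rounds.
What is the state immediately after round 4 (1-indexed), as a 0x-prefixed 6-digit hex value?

0x682164

s_0 = plaintext = 0xA8CEE0
s_1 = Round(s_0, k_0) = 0xEE0BE1
s_2 = Round(s_1, k_1) = 0xBE114C
s_3 = Round(s_2, k_2) = 0x14C682
s_4 = Round(s_3, k_3) = 0x682164
s_5 = Round(s_4, k_4) = 0x164EA5
s_6 = Round(s_5, k_5) = 0xEA5B89
s_7 = Round(s_6, k_6) = 0xB896F4
s_8 = Round(s_7, k_7) = 0x6F4C96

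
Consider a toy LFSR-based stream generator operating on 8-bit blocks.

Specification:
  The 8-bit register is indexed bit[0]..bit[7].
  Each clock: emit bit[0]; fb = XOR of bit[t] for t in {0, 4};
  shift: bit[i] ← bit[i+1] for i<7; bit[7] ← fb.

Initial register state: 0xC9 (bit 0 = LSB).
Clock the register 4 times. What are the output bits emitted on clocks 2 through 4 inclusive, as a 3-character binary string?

reg_0 = 0xC9
clock 1: out=1, reg = 0xE4
clock 2: out=0, reg = 0x72
clock 3: out=0, reg = 0xB9
clock 4: out=1, reg = 0x5C

001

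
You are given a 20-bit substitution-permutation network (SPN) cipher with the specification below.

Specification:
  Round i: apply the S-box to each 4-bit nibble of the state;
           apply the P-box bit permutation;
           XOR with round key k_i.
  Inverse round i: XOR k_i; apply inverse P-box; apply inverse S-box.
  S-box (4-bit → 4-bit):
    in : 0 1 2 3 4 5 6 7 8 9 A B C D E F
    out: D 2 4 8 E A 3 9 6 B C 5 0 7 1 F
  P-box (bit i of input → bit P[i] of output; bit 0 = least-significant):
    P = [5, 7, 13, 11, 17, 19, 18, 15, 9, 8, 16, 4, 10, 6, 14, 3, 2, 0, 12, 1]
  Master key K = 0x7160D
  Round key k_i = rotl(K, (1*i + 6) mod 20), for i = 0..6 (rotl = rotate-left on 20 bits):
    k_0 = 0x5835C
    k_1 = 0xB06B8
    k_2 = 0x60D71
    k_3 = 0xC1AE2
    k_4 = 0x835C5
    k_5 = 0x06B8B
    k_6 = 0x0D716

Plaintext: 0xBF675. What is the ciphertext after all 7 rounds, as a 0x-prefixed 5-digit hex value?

s_0 = plaintext = 0xBF675
s_1 = Round(s_0, k_0) = 0x75C90
s_2 = Round(s_1, k_1) = 0x1AED6
s_3 = Round(s_2, k_2) = 0x84FD8
s_4 = Round(s_3, k_3) = 0x3693B
s_5 = Round(s_4, k_4) = 0x892B7
s_6 = Round(s_5, k_5) = 0x777E2
s_7 = Round(s_6, k_6) = 0x2F108

0x2F108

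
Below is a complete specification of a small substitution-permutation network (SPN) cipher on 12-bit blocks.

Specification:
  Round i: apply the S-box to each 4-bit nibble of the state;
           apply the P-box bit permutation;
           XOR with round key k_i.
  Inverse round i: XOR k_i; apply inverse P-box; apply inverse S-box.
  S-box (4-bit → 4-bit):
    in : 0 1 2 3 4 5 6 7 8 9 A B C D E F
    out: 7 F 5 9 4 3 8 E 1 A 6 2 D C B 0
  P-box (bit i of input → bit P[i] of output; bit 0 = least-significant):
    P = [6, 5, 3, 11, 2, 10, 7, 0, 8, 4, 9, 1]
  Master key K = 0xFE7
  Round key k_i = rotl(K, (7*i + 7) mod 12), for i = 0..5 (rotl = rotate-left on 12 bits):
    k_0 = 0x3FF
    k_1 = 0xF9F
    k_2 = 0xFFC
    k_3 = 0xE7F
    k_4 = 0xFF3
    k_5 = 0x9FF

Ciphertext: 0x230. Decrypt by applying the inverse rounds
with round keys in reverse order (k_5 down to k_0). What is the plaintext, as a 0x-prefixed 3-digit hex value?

s_0 = ciphertext = 0x230
s_1 = InvRound(s_0, k_5) = 0xCCC
s_2 = InvRound(s_1, k_4) = 0x13A
s_3 = InvRound(s_2, k_3) = 0x2E3
s_4 = InvRound(s_3, k_2) = 0xEED
s_5 = InvRound(s_4, k_1) = 0xEF5
s_6 = InvRound(s_5, k_0) = 0x3BD

0x3BD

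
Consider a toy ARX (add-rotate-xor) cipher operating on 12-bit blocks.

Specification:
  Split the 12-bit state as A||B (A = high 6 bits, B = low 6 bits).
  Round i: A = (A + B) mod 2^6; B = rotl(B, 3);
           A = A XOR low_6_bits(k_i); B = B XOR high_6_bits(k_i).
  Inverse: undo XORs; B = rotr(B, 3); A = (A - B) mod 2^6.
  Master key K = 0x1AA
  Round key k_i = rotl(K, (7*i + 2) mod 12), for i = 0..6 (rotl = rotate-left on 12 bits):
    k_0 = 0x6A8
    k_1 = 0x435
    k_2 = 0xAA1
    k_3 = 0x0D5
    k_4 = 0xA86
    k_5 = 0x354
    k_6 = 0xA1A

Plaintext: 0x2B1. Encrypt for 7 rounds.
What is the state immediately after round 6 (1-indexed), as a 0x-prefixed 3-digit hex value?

0xE3C

s_0 = plaintext = 0x2B1
s_1 = Round(s_0, k_0) = 0x4D4
s_2 = Round(s_1, k_1) = 0x4B2
s_3 = Round(s_2, k_2) = 0x97C
s_4 = Round(s_3, k_3) = 0xD24
s_5 = Round(s_4, k_4) = 0x78E
s_6 = Round(s_5, k_5) = 0xE3C
s_7 = Round(s_6, k_6) = 0xB8F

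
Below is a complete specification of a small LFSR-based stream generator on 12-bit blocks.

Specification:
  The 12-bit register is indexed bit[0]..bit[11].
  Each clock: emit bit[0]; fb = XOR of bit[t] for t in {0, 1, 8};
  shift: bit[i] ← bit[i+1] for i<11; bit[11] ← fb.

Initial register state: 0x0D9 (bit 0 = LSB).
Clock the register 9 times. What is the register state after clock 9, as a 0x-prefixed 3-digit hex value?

0x728

reg_0 = 0x0D9
clock 1: out=1, reg = 0x86C
clock 2: out=0, reg = 0x436
clock 3: out=0, reg = 0xA1B
clock 4: out=1, reg = 0x50D
clock 5: out=1, reg = 0x286
clock 6: out=0, reg = 0x943
clock 7: out=1, reg = 0xCA1
clock 8: out=1, reg = 0xE50
clock 9: out=0, reg = 0x728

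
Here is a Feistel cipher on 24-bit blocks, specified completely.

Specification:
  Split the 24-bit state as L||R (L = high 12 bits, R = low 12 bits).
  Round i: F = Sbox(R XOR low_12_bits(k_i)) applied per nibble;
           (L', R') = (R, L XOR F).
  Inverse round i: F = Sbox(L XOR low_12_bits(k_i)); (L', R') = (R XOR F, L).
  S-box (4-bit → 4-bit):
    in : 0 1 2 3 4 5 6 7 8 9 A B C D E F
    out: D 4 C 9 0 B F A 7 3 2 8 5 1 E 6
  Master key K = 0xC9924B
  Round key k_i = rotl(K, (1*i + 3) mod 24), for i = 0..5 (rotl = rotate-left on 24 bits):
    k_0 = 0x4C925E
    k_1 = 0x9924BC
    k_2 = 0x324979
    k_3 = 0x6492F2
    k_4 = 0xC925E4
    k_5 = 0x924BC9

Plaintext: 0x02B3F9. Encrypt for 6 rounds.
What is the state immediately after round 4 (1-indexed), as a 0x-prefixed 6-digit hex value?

s_0 = plaintext = 0x02B3F9
s_1 = Round(s_0, k_0) = 0x3F9401
s_2 = Round(s_1, k_1) = 0x401E78
s_3 = Round(s_2, k_2) = 0xE78ED5
s_4 = Round(s_3, k_3) = 0xED5BB2
s_5 = Round(s_4, k_4) = 0xBB206A
s_6 = Round(s_5, k_5) = 0x06A39B

0xED5BB2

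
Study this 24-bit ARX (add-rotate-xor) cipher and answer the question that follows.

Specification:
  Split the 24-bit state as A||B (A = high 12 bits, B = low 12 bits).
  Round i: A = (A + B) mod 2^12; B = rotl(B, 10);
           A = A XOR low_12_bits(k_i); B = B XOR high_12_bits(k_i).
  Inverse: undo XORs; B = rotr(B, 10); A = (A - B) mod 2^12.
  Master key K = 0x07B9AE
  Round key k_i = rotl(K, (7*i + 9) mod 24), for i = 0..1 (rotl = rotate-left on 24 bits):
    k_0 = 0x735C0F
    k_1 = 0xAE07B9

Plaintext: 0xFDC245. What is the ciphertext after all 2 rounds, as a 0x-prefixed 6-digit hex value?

s_0 = plaintext = 0xFDC245
s_1 = Round(s_0, k_0) = 0xE2E3A4
s_2 = Round(s_1, k_1) = 0x66BA09

0x66BA09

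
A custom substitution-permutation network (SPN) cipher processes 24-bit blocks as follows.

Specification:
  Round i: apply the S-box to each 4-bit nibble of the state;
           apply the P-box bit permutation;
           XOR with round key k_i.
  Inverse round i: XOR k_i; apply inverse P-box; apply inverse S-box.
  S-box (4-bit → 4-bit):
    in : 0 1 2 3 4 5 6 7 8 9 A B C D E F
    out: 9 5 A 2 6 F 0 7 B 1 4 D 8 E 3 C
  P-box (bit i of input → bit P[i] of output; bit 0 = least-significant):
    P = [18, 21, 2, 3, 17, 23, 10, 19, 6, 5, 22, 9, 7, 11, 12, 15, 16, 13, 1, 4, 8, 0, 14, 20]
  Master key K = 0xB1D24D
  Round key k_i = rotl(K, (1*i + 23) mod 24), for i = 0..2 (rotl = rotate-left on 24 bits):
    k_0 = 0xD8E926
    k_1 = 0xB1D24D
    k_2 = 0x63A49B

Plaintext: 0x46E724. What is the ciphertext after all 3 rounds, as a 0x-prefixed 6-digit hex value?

0x7042A2

s_0 = plaintext = 0x46E724
s_1 = Round(s_0, k_0) = 0x30A1C3
s_2 = Round(s_1, k_1) = 0xD8C21C
s_3 = Round(s_2, k_2) = 0x7042A2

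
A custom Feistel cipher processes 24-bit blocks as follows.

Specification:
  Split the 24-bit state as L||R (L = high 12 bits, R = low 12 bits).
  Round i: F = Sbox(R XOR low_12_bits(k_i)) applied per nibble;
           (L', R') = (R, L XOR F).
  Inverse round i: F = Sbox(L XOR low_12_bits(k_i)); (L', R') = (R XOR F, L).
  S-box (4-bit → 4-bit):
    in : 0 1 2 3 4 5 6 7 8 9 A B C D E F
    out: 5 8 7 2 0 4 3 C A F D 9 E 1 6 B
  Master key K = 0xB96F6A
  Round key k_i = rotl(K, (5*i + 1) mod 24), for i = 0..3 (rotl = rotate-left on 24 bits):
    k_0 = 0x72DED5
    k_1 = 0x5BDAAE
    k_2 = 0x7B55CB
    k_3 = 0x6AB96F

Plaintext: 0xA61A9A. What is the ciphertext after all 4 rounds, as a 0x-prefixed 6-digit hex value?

s_0 = plaintext = 0xA61A9A
s_1 = Round(s_0, k_0) = 0xA9AA6A
s_2 = Round(s_1, k_1) = 0xA6AF7A
s_3 = Round(s_2, k_2) = 0xF7A7F2
s_4 = Round(s_3, k_3) = 0x7F298B

0x7F298B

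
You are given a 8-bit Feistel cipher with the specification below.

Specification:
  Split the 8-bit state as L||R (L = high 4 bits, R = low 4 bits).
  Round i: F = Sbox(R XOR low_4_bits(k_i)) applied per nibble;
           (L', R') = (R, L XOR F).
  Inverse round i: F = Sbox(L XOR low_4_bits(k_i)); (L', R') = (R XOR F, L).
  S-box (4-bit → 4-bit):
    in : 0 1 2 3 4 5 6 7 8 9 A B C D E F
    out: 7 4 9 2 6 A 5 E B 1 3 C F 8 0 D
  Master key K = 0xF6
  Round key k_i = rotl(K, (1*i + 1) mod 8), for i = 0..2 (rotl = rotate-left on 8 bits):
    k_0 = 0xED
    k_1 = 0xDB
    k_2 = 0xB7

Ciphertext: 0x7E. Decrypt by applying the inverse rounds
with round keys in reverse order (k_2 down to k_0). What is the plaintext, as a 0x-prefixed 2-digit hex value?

0xBE

s_0 = ciphertext = 0x7E
s_1 = InvRound(s_0, k_2) = 0x97
s_2 = InvRound(s_1, k_1) = 0xE9
s_3 = InvRound(s_2, k_0) = 0xBE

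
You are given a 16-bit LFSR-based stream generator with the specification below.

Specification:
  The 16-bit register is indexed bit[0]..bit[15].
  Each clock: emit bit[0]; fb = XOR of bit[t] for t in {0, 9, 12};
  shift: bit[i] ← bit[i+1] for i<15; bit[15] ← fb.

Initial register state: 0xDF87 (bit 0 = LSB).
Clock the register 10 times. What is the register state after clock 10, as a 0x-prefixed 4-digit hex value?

reg_0 = 0xDF87
clock 1: out=1, reg = 0xEFC3
clock 2: out=1, reg = 0x77E1
clock 3: out=1, reg = 0xBBF0
clock 4: out=0, reg = 0x5DF8
clock 5: out=0, reg = 0xAEFC
clock 6: out=0, reg = 0xD77E
clock 7: out=0, reg = 0x6BBF
clock 8: out=1, reg = 0x35DF
clock 9: out=1, reg = 0x1AEF
clock 10: out=1, reg = 0x8D77

0x8D77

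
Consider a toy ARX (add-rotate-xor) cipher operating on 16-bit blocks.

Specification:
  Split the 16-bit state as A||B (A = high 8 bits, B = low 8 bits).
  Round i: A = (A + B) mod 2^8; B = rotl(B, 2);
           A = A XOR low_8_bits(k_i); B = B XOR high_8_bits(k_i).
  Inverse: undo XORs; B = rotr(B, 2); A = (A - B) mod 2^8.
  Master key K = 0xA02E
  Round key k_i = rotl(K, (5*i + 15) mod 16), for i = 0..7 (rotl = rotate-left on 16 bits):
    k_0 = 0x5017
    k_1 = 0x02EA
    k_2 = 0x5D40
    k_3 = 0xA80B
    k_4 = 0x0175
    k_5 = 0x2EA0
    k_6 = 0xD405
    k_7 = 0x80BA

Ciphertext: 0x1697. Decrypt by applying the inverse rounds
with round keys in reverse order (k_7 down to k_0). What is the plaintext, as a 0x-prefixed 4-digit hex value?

s_0 = ciphertext = 0x1697
s_1 = InvRound(s_0, k_7) = 0xE7C5
s_2 = InvRound(s_1, k_6) = 0x9E44
s_3 = InvRound(s_2, k_5) = 0xA49A
s_4 = InvRound(s_3, k_4) = 0xEBE6
s_5 = InvRound(s_4, k_3) = 0x4D93
s_6 = InvRound(s_5, k_2) = 0x5AB3
s_7 = InvRound(s_6, k_1) = 0x446C
s_8 = InvRound(s_7, k_0) = 0x440F

0x440F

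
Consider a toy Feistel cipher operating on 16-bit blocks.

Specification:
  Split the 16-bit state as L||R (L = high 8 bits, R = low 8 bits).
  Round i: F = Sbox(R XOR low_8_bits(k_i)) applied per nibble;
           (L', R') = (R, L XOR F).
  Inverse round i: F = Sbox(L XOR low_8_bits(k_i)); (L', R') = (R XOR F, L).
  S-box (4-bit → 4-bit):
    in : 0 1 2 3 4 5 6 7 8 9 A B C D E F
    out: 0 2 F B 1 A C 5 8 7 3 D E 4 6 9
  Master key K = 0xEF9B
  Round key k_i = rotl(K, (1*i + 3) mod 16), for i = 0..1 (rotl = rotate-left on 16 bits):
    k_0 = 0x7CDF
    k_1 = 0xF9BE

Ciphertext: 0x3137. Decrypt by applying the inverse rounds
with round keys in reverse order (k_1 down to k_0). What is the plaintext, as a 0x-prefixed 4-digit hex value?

0xF3BE

s_0 = ciphertext = 0x3137
s_1 = InvRound(s_0, k_1) = 0xBE31
s_2 = InvRound(s_1, k_0) = 0xF3BE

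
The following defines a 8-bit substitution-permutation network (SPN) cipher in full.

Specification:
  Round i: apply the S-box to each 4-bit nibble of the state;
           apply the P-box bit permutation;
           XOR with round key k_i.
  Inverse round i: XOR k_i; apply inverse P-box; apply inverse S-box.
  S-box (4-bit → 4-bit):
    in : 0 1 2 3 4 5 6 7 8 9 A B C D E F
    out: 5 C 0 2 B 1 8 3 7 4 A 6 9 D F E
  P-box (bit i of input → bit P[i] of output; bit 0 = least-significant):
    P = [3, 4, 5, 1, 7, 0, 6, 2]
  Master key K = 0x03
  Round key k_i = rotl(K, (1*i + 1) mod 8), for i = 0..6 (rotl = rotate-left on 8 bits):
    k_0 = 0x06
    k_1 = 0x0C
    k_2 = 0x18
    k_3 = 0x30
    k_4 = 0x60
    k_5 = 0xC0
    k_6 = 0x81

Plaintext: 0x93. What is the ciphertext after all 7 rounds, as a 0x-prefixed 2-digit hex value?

0x76

s_0 = plaintext = 0x93
s_1 = Round(s_0, k_0) = 0x56
s_2 = Round(s_1, k_1) = 0x8E
s_3 = Round(s_2, k_2) = 0xE3
s_4 = Round(s_3, k_3) = 0xE5
s_5 = Round(s_4, k_4) = 0xAD
s_6 = Round(s_5, k_5) = 0xEF
s_7 = Round(s_6, k_6) = 0x76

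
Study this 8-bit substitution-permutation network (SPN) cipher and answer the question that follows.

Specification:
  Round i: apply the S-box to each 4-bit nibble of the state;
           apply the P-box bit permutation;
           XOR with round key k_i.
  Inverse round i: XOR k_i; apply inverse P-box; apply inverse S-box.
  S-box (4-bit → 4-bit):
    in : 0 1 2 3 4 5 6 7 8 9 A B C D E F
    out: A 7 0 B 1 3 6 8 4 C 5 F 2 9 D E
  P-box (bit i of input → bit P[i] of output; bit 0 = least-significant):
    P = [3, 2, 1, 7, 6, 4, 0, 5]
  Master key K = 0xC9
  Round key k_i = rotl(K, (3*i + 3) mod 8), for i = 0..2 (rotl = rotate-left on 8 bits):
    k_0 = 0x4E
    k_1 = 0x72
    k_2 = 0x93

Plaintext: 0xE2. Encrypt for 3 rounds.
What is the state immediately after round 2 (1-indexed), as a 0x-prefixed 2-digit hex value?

0xF4

s_0 = plaintext = 0xE2
s_1 = Round(s_0, k_0) = 0x2F
s_2 = Round(s_1, k_1) = 0xF4
s_3 = Round(s_2, k_2) = 0xAA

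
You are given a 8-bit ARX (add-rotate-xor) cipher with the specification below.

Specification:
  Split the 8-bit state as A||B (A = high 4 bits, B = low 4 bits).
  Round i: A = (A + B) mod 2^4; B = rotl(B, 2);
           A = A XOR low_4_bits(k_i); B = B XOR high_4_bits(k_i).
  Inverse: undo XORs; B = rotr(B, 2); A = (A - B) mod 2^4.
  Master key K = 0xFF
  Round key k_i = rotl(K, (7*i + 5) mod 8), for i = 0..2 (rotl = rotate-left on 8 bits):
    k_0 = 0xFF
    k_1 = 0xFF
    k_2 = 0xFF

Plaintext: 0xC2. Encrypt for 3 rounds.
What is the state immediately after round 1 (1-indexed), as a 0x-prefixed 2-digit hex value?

s_0 = plaintext = 0xC2
s_1 = Round(s_0, k_0) = 0x17
s_2 = Round(s_1, k_1) = 0x72
s_3 = Round(s_2, k_2) = 0x67

0x17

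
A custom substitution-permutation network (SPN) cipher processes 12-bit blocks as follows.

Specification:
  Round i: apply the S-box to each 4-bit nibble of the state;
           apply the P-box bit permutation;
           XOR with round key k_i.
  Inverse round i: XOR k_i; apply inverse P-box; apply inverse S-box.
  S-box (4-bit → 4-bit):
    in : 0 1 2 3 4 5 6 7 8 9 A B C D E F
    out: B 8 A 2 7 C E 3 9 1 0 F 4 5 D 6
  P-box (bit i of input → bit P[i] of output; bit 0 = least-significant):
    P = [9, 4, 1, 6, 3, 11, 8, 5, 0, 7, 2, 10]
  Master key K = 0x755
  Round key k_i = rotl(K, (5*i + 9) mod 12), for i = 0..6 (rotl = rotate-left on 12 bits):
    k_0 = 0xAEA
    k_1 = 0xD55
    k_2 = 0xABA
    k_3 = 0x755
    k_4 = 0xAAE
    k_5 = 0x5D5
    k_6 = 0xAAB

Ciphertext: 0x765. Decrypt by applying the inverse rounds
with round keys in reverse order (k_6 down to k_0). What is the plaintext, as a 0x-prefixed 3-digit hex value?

0xCF0

s_0 = ciphertext = 0x765
s_1 = InvRound(s_0, k_6) = 0x645
s_2 = InvRound(s_1, k_5) = 0x3C7
s_3 = InvRound(s_2, k_4) = 0x9B1
s_4 = InvRound(s_3, k_3) = 0x628
s_5 = InvRound(s_4, k_2) = 0x23F
s_6 = InvRound(s_5, k_1) = 0x1BE
s_7 = InvRound(s_6, k_0) = 0xCF0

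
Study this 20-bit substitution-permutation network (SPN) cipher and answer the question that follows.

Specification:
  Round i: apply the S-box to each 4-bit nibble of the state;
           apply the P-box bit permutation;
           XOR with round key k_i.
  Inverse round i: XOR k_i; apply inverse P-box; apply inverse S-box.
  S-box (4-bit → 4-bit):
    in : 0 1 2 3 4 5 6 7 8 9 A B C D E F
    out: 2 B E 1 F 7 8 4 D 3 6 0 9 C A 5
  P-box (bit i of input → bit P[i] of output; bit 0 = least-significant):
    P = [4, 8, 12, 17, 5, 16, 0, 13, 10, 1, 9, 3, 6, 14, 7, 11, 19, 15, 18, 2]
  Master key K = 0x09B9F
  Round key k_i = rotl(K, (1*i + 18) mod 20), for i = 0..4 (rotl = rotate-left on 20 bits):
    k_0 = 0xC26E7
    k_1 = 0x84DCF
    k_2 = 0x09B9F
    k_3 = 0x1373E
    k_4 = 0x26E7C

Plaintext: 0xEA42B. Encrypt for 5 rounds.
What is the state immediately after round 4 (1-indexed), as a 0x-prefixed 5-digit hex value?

0x8DA63

s_0 = plaintext = 0xEA42B
s_1 = Round(s_0, k_0) = 0xDC068
s_2 = Round(s_1, k_1) = 0xE7599
s_3 = Round(s_2, k_2) = 0x11C29
s_4 = Round(s_3, k_3) = 0x8DA63
s_5 = Round(s_4, k_4) = 0xE44EA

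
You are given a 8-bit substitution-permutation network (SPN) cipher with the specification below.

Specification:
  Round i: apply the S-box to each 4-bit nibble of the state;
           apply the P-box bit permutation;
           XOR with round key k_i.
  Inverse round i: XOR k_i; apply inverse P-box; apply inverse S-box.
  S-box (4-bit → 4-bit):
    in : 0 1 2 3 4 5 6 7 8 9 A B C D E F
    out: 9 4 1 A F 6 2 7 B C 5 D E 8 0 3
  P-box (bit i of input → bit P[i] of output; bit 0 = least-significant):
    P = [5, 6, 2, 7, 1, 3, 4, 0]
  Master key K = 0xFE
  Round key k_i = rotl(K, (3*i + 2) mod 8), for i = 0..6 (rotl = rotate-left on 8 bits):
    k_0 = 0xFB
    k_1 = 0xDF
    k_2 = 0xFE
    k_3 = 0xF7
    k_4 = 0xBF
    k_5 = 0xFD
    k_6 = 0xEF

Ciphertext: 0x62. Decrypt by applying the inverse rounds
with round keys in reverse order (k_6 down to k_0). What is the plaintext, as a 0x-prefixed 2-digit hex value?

s_0 = ciphertext = 0x62
s_1 = InvRound(s_0, k_6) = 0x39
s_2 = InvRound(s_1, k_5) = 0xEC
s_3 = InvRound(s_2, k_4) = 0xB6
s_4 = InvRound(s_3, k_3) = 0xD6
s_5 = InvRound(s_4, k_2) = 0x62
s_6 = InvRound(s_5, k_1) = 0xCB
s_7 = InvRound(s_6, k_0) = 0x12

0x12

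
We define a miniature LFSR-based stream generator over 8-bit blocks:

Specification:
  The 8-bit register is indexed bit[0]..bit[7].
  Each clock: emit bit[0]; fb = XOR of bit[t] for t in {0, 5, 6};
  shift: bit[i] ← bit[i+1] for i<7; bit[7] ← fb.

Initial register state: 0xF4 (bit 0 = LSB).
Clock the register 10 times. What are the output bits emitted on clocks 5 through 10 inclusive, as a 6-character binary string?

reg_0 = 0xF4
clock 1: out=0, reg = 0x7A
clock 2: out=0, reg = 0x3D
clock 3: out=1, reg = 0x1E
clock 4: out=0, reg = 0x0F
clock 5: out=1, reg = 0x87
clock 6: out=1, reg = 0xC3
clock 7: out=1, reg = 0x61
clock 8: out=1, reg = 0xB0
clock 9: out=0, reg = 0xD8
clock 10: out=0, reg = 0xEC

111100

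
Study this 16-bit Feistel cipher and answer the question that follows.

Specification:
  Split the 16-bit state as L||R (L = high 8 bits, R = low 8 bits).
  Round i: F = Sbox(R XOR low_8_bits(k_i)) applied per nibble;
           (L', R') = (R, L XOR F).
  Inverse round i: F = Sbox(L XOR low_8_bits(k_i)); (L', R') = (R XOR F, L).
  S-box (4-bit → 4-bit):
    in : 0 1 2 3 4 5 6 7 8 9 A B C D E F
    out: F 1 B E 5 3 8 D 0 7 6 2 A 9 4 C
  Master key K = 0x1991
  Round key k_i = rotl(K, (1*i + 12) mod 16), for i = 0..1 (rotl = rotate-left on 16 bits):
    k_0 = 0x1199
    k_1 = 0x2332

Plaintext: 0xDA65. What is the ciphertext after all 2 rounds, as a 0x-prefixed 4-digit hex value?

0x10DE

s_0 = plaintext = 0xDA65
s_1 = Round(s_0, k_0) = 0x6510
s_2 = Round(s_1, k_1) = 0x10DE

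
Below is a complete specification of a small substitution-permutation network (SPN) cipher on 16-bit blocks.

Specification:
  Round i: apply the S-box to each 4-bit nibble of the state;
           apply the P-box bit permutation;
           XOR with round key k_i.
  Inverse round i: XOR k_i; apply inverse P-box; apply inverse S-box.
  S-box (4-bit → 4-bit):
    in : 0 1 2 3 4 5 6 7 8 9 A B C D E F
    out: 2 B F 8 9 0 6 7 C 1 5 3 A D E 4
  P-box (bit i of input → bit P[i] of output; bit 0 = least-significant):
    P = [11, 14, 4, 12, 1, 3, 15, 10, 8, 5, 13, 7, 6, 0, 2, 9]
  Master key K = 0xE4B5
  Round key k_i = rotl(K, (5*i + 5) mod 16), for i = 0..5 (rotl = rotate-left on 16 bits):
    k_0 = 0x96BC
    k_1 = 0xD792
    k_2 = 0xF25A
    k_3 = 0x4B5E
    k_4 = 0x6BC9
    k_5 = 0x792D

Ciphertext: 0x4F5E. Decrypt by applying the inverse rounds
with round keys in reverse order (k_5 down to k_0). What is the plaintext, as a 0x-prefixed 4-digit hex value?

0x23BB

s_0 = ciphertext = 0x4F5E
s_1 = InvRound(s_0, k_5) = 0x1648
s_2 = InvRound(s_1, k_4) = 0x0D31
s_3 = InvRound(s_2, k_3) = 0x2010
s_4 = InvRound(s_3, k_2) = 0x457C
s_5 = InvRound(s_4, k_1) = 0xDC73
s_6 = InvRound(s_5, k_0) = 0x23BB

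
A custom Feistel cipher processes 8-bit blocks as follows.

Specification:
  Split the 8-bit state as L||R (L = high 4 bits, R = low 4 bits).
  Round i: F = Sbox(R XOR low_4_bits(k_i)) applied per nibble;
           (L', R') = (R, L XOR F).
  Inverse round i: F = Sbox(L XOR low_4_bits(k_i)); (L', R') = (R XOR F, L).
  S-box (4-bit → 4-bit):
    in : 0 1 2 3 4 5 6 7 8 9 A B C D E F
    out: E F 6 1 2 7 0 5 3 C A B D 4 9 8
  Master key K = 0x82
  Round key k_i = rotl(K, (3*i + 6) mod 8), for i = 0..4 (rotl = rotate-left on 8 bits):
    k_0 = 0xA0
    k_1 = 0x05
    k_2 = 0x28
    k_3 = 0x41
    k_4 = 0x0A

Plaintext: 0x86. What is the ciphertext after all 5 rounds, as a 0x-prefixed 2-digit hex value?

s_0 = plaintext = 0x86
s_1 = Round(s_0, k_0) = 0x68
s_2 = Round(s_1, k_1) = 0x82
s_3 = Round(s_2, k_2) = 0x22
s_4 = Round(s_3, k_3) = 0x23
s_5 = Round(s_4, k_4) = 0x3E

0x3E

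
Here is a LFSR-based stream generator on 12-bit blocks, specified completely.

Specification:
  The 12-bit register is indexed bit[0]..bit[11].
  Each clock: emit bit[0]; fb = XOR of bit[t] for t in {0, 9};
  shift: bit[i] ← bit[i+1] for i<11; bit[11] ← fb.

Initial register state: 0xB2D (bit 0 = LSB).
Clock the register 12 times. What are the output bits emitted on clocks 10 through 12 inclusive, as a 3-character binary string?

101

reg_0 = 0xB2D
clock 1: out=1, reg = 0x596
clock 2: out=0, reg = 0x2CB
clock 3: out=1, reg = 0x165
clock 4: out=1, reg = 0x8B2
clock 5: out=0, reg = 0x459
clock 6: out=1, reg = 0xA2C
clock 7: out=0, reg = 0xD16
clock 8: out=0, reg = 0x68B
clock 9: out=1, reg = 0x345
clock 10: out=1, reg = 0x1A2
clock 11: out=0, reg = 0x0D1
clock 12: out=1, reg = 0x868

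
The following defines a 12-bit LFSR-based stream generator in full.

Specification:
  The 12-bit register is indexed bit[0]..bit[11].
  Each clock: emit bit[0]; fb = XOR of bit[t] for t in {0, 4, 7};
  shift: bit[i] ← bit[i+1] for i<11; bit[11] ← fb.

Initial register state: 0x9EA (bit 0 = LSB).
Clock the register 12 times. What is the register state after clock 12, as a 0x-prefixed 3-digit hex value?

reg_0 = 0x9EA
clock 1: out=0, reg = 0xCF5
clock 2: out=1, reg = 0xE7A
clock 3: out=0, reg = 0xF3D
clock 4: out=1, reg = 0x79E
clock 5: out=0, reg = 0x3CF
clock 6: out=1, reg = 0x1E7
clock 7: out=1, reg = 0x0F3
clock 8: out=1, reg = 0x879
clock 9: out=1, reg = 0x43C
clock 10: out=0, reg = 0xA1E
clock 11: out=0, reg = 0xD0F
clock 12: out=1, reg = 0xE87

0xE87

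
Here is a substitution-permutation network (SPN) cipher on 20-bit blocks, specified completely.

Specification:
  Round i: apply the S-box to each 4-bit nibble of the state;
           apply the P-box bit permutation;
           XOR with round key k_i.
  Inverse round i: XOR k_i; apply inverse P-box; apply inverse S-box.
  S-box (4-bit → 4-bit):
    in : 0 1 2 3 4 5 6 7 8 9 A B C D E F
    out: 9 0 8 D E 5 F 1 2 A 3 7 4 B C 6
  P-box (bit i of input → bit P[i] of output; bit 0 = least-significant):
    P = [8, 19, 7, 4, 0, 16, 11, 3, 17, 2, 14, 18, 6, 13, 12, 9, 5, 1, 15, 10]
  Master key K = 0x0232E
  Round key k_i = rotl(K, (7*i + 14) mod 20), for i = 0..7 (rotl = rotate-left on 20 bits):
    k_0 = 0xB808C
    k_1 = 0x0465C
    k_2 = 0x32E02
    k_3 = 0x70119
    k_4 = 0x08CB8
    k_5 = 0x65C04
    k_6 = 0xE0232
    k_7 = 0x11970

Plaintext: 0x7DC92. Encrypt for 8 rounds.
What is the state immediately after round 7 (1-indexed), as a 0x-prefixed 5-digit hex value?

s_0 = plaintext = 0x7DC92
s_1 = Round(s_0, k_0) = 0xAE2F4
s_2 = Round(s_1, k_1) = 0xD5CEE
s_3 = Round(s_2, k_2) = 0x372F8
s_4 = Round(s_3, k_3) = 0xA8D79
s_5 = Round(s_4, k_4) = 0xEAC8F
s_6 = Round(s_5, k_5) = 0xFB8C4
s_7 = Round(s_6, k_6) = 0x6BAE4
s_8 = Round(s_7, k_7) = 0xBA58E

0x6BAE4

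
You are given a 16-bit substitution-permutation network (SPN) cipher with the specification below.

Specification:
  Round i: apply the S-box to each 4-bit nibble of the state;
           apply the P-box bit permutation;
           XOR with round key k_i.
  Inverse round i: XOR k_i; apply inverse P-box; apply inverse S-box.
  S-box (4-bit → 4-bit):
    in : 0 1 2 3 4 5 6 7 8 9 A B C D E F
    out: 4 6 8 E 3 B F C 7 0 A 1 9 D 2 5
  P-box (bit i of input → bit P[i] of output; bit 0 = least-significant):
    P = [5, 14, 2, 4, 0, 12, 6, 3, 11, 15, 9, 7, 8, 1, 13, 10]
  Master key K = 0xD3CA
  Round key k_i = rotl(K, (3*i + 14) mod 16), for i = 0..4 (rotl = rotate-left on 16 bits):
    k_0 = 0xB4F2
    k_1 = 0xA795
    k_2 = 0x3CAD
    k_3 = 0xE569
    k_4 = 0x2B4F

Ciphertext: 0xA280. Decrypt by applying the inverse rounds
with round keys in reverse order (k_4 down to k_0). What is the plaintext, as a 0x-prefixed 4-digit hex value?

s_0 = ciphertext = 0xA280
s_1 = InvRound(s_0, k_4) = 0x45D0
s_2 = InvRound(s_1, k_3) = 0x0ACC
s_3 = InvRound(s_2, k_2) = 0x708B
s_4 = InvRound(s_3, k_1) = 0x51A3
s_5 = InvRound(s_4, k_0) = 0xDEFA

0xDEFA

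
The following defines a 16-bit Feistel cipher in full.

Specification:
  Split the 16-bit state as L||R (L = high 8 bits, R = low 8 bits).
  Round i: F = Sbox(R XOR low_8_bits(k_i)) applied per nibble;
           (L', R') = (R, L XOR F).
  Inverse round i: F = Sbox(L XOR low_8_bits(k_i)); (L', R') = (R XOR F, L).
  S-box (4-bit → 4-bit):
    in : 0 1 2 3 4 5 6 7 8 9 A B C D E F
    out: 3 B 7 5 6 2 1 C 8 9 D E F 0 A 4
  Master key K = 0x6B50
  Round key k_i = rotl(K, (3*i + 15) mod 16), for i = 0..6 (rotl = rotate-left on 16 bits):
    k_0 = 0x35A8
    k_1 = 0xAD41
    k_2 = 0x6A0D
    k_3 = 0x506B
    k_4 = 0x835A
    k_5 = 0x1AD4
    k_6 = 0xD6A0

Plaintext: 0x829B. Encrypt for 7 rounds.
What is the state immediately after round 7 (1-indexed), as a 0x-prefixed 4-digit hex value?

0xD428

s_0 = plaintext = 0x829B
s_1 = Round(s_0, k_0) = 0x9BD7
s_2 = Round(s_1, k_1) = 0xD70A
s_3 = Round(s_2, k_2) = 0x0AEB
s_4 = Round(s_3, k_3) = 0xEB89
s_5 = Round(s_4, k_4) = 0x89EE
s_6 = Round(s_5, k_5) = 0xEED4
s_7 = Round(s_6, k_6) = 0xD428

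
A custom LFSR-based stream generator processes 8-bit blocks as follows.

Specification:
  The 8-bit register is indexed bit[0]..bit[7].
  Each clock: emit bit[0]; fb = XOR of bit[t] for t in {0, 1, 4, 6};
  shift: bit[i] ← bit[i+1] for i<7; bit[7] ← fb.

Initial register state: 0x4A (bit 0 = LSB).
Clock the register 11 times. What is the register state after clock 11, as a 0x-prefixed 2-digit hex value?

reg_0 = 0x4A
clock 1: out=0, reg = 0x25
clock 2: out=1, reg = 0x92
clock 3: out=0, reg = 0x49
clock 4: out=1, reg = 0x24
clock 5: out=0, reg = 0x12
clock 6: out=0, reg = 0x09
clock 7: out=1, reg = 0x84
clock 8: out=0, reg = 0x42
clock 9: out=0, reg = 0x21
clock 10: out=1, reg = 0x90
clock 11: out=0, reg = 0xC8

0xC8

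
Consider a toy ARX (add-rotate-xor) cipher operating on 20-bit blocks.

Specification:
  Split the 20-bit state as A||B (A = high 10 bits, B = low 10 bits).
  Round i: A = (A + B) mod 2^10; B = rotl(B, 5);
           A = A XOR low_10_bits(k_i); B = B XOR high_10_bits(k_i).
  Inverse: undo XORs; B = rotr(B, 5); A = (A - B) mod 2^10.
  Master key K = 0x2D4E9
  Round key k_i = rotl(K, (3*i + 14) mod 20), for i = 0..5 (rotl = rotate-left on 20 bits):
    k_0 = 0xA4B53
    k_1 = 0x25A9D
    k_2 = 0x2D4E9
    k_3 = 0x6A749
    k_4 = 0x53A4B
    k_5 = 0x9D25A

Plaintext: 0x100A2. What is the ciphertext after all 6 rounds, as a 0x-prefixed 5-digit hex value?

0x96ED2

s_0 = plaintext = 0x100A2
s_1 = Round(s_0, k_0) = 0xEC6D7
s_2 = Round(s_1, k_1) = 0x05660
s_3 = Round(s_2, k_2) = 0xA70A6
s_4 = Round(s_3, k_3) = 0x02D6C
s_5 = Round(s_4, k_4) = 0xCF0C5
s_6 = Round(s_5, k_5) = 0x96ED2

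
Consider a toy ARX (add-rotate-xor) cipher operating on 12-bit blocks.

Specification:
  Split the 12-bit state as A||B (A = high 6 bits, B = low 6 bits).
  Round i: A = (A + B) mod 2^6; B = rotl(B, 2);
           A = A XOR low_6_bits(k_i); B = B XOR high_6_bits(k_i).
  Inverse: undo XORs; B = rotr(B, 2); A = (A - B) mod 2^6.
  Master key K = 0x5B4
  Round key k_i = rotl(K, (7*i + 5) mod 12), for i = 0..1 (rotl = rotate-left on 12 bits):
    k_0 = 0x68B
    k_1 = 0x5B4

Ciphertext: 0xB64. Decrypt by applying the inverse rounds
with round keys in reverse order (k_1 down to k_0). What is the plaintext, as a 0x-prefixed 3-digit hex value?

s_0 = ciphertext = 0xB64
s_1 = InvRound(s_0, k_1) = 0xB6C
s_2 = InvRound(s_1, k_0) = 0xE6D

0xE6D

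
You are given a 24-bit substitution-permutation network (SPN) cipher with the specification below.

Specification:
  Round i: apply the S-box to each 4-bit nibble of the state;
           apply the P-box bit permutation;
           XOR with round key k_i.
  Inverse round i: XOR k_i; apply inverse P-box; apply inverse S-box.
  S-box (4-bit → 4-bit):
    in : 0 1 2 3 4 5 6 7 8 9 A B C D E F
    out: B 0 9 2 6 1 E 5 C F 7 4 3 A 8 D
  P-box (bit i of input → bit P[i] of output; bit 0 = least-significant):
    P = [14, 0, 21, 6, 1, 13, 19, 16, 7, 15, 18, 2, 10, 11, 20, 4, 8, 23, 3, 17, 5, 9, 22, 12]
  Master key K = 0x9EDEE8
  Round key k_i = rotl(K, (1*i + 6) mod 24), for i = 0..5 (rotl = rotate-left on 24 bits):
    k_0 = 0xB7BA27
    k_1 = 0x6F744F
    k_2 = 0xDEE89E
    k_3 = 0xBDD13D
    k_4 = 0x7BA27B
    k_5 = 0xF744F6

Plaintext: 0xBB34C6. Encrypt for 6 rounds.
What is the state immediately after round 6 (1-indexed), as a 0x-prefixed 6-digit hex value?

0x41436C

s_0 = plaintext = 0xBB34C6
s_1 = Round(s_0, k_0) = 0xD3126C
s_2 = Round(s_1, k_1) = 0xE606CA
s_3 = Round(s_2, k_2) = 0x781481
s_4 = Round(s_3, k_3) = 0xF25115
s_5 = Round(s_4, k_4) = 0x39F75B
s_6 = Round(s_5, k_5) = 0x41436C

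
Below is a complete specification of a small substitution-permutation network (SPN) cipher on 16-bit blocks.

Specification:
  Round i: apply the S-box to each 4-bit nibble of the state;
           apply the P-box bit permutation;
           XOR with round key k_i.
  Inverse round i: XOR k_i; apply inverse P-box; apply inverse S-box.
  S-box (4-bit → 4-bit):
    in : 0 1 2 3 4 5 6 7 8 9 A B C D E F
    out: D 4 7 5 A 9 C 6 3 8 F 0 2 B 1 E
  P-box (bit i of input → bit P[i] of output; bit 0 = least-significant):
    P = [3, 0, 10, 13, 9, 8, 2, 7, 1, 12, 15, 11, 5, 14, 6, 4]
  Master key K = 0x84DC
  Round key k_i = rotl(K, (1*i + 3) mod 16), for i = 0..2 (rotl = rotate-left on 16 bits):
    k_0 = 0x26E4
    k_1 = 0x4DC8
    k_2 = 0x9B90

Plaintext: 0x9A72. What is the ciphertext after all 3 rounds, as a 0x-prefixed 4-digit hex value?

s_0 = plaintext = 0x9A72
s_1 = Round(s_0, k_0) = 0xBBFB
s_2 = Round(s_1, k_1) = 0x4C4C
s_3 = Round(s_2, k_2) = 0xCA01

0xCA01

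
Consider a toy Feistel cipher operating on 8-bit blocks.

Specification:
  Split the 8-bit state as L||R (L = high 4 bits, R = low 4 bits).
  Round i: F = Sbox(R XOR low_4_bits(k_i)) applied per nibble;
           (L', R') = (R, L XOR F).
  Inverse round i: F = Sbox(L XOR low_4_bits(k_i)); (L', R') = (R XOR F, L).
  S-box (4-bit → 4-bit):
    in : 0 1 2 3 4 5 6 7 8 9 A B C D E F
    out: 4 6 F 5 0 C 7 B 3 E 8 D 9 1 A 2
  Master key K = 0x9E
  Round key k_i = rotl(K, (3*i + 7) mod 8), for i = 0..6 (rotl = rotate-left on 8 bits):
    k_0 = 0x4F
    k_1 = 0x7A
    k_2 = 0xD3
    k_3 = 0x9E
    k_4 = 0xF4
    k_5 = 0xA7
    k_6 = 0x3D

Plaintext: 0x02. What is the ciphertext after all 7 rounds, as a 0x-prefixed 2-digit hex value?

0xFE

s_0 = plaintext = 0x02
s_1 = Round(s_0, k_0) = 0x21
s_2 = Round(s_1, k_1) = 0x1F
s_3 = Round(s_2, k_2) = 0xF8
s_4 = Round(s_3, k_3) = 0x88
s_5 = Round(s_4, k_4) = 0x81
s_6 = Round(s_5, k_5) = 0x1F
s_7 = Round(s_6, k_6) = 0xFE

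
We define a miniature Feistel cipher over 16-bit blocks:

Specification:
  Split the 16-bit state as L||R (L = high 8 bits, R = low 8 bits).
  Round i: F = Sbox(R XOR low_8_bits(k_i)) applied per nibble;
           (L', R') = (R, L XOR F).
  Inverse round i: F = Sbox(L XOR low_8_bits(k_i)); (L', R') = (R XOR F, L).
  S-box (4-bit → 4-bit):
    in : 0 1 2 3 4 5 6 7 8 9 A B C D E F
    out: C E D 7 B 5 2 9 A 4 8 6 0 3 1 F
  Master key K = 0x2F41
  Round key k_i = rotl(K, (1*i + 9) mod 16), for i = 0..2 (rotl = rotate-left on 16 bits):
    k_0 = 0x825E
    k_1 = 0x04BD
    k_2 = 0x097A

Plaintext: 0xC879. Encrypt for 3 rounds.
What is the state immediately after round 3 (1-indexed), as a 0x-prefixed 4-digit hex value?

s_0 = plaintext = 0xC879
s_1 = Round(s_0, k_0) = 0x7911
s_2 = Round(s_1, k_1) = 0x11F9
s_3 = Round(s_2, k_2) = 0xF9B6

0xF9B6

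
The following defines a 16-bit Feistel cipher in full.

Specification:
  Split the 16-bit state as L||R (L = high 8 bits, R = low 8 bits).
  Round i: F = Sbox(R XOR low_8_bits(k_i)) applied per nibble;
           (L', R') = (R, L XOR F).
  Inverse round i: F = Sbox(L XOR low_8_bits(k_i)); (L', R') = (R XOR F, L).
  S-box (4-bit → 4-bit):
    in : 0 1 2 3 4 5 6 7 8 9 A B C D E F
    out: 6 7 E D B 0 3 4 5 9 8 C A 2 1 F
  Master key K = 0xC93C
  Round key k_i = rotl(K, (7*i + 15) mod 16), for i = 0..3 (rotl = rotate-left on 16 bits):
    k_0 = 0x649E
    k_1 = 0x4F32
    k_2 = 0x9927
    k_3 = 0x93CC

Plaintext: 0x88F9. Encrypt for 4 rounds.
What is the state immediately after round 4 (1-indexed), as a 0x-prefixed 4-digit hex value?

s_0 = plaintext = 0x88F9
s_1 = Round(s_0, k_0) = 0xF9BC
s_2 = Round(s_1, k_1) = 0xBCA8
s_3 = Round(s_2, k_2) = 0xA8E3
s_4 = Round(s_3, k_3) = 0xE347

0xE347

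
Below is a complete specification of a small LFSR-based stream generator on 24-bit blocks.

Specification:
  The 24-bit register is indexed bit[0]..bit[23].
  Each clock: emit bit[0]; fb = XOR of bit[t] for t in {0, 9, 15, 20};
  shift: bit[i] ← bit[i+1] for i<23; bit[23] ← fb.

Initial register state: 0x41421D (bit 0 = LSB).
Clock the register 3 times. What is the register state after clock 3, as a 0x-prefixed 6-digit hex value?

0x482843

reg_0 = 0x41421D
clock 1: out=1, reg = 0x20A10E
clock 2: out=0, reg = 0x905087
clock 3: out=1, reg = 0x482843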